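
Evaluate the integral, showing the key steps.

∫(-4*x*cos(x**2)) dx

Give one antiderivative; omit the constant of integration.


Step 1. Substitute u = x**2, turning ∫(-4*x*cos(x**2)) dx into ∫(-2*cos(u)) du: now ∫(-2*cos(u)) du.
Step 2. Evaluate the standard form: now -2*sin(u).
Step 3. Substitute back u = x**2: now -2*sin(x**2).
Answer: -2*sin(x**2).


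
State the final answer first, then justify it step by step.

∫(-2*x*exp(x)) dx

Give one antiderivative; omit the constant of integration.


The answer is -2*x*exp(x) + 2*exp(x).
Step 1. Integrate ∫(-2*x*exp(x)) dx by parts with u = x, dv = (-2*exp(x)) dx, so v = -2*exp(x): now -2*x*exp(x) + ∫(2*exp(x)) dx.
Step 2. Evaluate the standard form: now -2*x*exp(x) + 2*exp(x).
Answer: -2*x*exp(x) + 2*exp(x).


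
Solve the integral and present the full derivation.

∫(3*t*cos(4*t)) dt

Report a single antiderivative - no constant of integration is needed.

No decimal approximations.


Step 1. Integrate ∫(3*t*cos(4*t)) dt by parts with u = t, dv = (3*cos(4*t)) dt, so v = 3*sin(4*t)/4: now 3*t*sin(4*t)/4 + ∫(-3*sin(4*t)/4) dt.
Step 2. Evaluate the standard form: now 3*t*sin(4*t)/4 + 3*cos(4*t)/16.
Answer: 3*t*sin(4*t)/4 + 3*cos(4*t)/16.


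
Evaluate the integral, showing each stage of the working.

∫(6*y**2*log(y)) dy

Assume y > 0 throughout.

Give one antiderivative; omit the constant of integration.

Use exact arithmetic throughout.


Step 1. Integrate ∫(6*y**2*log(y)) dy by parts with u = log(y), dv = (6*y**2) dy, so v = 2*y**3 [assuming y > 0]: now 2*y**3*log(y) + ∫(-2*y**2) dy.
Step 2. Evaluate the standard form: now 2*y**3*log(y) - 2*y**3/3.
Answer: 2*y**3*log(y) - 2*y**3/3.


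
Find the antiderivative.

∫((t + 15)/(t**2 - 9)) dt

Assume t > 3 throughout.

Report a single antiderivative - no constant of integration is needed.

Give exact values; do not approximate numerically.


Answer: 3*log(t - 3) - 2*log(t + 3).


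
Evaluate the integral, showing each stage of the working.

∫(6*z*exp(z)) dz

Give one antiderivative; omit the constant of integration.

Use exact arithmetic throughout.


Step 1. Integrate ∫(6*z*exp(z)) dz by parts with u = z, dv = (6*exp(z)) dz, so v = 6*exp(z): now 6*z*exp(z) + ∫(-6*exp(z)) dz.
Step 2. Evaluate the standard form: now 6*z*exp(z) - 6*exp(z).
Answer: 6*z*exp(z) - 6*exp(z).


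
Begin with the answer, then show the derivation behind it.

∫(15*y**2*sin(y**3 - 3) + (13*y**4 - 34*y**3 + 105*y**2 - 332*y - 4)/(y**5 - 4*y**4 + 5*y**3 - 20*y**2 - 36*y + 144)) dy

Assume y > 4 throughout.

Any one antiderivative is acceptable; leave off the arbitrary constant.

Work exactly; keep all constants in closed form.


The answer is 5*log(y - 4) + 3*log(y - 2) + 5*log(y + 2) - 5*cos(y**3 - 3) + 2*atan(y/3)/3.
Step 1. Rewrite: now ∫(15*y**2*sin(y**3 - 3)) dy + ∫((13*y**4 - 34*y**3 + 105*y**2 - 332*y - 4)/(y**5 - 4*y**4 + 5*y**3 - 20*y**2 - 36*y + 144)) dy.
Step 2. Substitute u = y**3 - 3, turning ∫(15*y**2*sin(y**3 - 3)) dy into ∫(5*sin(u)) du: now ∫((13*y**4 - 34*y**3 + 105*y**2 - 332*y - 4)/(y**5 - 4*y**4 + 5*y**3 - 20*y**2 - 36*y + 144)) dy + ∫(5*sin(u)) du.
Step 3. Evaluate the standard form: now -5*cos(u) + ∫((13*y**4 - 34*y**3 + 105*y**2 - 332*y - 4)/(y**5 - 4*y**4 + 5*y**3 - 20*y**2 - 36*y + 144)) dy.
Step 4. Substitute back u = y**3 - 3: now -5*cos(y**3 - 3) + ∫((13*y**4 - 34*y**3 + 105*y**2 - 332*y - 4)/(y**5 - 4*y**4 + 5*y**3 - 20*y**2 - 36*y + 144)) dy.
Step 5. Decompose ∫((13*y**4 - 34*y**3 + 105*y**2 - 332*y - 4)/(y**5 - 4*y**4 + 5*y**3 - 20*y**2 - 36*y + 144)) dy by partial fractions, (13*y**4 - 34*y**3 + 105*y**2 - 332*y - 4)/(y**5 - 4*y**4 + 5*y**3 - 20*y**2 - 36*y + 144) = 2/(y**2 + 9) + 5/(y + 2) + 3/(y - 2) + 5/(y - 4): now -5*cos(y**3 - 3) + ∫(5/(y - 4)) dy + ∫(3/(y - 2)) dy + ∫(5/(y + 2)) dy + ∫(2/(y**2 + 9)) dy.
Step 6. Evaluate the standard form [assuming y > -2]: now 5*log(y + 2) - 5*cos(y**3 - 3) + ∫(5/(y - 4)) dy + ∫(3/(y - 2)) dy + ∫(2/(y**2 + 9)) dy.
Step 7. Evaluate the standard form [assuming y > 2]: now 3*log(y - 2) + 5*log(y + 2) - 5*cos(y**3 - 3) + ∫(5/(y - 4)) dy + ∫(2/(y**2 + 9)) dy.
Step 8. Evaluate the standard form [assuming y > 4]: now 5*log(y - 4) + 3*log(y - 2) + 5*log(y + 2) - 5*cos(y**3 - 3) + ∫(2/(y**2 + 9)) dy.
Step 9. Evaluate the standard form: now 5*log(y - 4) + 3*log(y - 2) + 5*log(y + 2) - 5*cos(y**3 - 3) + 2*atan(y/3)/3.
Answer: 5*log(y - 4) + 3*log(y - 2) + 5*log(y + 2) - 5*cos(y**3 - 3) + 2*atan(y/3)/3.


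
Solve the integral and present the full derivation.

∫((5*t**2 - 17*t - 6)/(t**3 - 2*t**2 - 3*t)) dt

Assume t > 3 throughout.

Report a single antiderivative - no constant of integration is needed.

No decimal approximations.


Step 1. Decompose ∫((5*t**2 - 17*t - 6)/(t**3 - 2*t**2 - 3*t)) dt by partial fractions, (5*t**2 - 17*t - 6)/(t**3 - 2*t**2 - 3*t) = 4/(t + 1) - 1/(t - 3) + 2/t: now ∫(2/t) dt + ∫(-1/(t - 3)) dt + ∫(4/(t + 1)) dt.
Step 2. Evaluate the standard form [assuming t > 3]: now -log(t - 3) + ∫(2/t) dt + ∫(4/(t + 1)) dt.
Step 3. Evaluate the standard form [assuming t > 0]: now 2*log(t) - log(t - 3) + ∫(4/(t + 1)) dt.
Step 4. Evaluate the standard form [assuming t > -1]: now 2*log(t) - log(t - 3) + 4*log(t + 1).
Answer: 2*log(t) - log(t - 3) + 4*log(t + 1).


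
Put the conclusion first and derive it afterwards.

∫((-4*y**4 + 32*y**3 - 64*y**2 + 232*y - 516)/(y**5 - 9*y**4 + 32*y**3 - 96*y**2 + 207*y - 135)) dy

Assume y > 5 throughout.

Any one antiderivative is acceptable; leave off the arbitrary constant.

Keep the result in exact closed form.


The answer is 2*log(y - 5) - 2*log(y - 3) - 4*log(y - 1) - 4*atan(y/3)/3.
Step 1. Decompose ∫((-4*y**4 + 32*y**3 - 64*y**2 + 232*y - 516)/(y**5 - 9*y**4 + 32*y**3 - 96*y**2 + 207*y - 135)) dy by partial fractions, (-4*y**4 + 32*y**3 - 64*y**2 + 232*y - 516)/(y**5 - 9*y**4 + 32*y**3 - 96*y**2 + 207*y - 135) = -4/(y**2 + 9) - 4/(y - 1) - 2/(y - 3) + 2/(y - 5): now ∫(2/(y - 5)) dy + ∫(-2/(y - 3)) dy + ∫(-4/(y - 1)) dy + ∫(-4/(y**2 + 9)) dy.
Step 2. Evaluate the standard form [assuming y > 3]: now -2*log(y - 3) + ∫(2/(y - 5)) dy + ∫(-4/(y - 1)) dy + ∫(-4/(y**2 + 9)) dy.
Step 3. Evaluate the standard form [assuming y > 5]: now 2*log(y - 5) - 2*log(y - 3) + ∫(-4/(y - 1)) dy + ∫(-4/(y**2 + 9)) dy.
Step 4. Evaluate the standard form [assuming y > 1]: now 2*log(y - 5) - 2*log(y - 3) - 4*log(y - 1) + ∫(-4/(y**2 + 9)) dy.
Step 5. Evaluate the standard form: now 2*log(y - 5) - 2*log(y - 3) - 4*log(y - 1) - 4*atan(y/3)/3.
Answer: 2*log(y - 5) - 2*log(y - 3) - 4*log(y - 1) - 4*atan(y/3)/3.


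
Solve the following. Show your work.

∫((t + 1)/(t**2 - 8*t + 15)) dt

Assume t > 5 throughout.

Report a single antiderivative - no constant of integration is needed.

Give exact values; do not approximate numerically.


Step 1. Decompose ∫((t + 1)/(t**2 - 8*t + 15)) dt by partial fractions, (t + 1)/(t**2 - 8*t + 15) = -2/(t - 3) + 3/(t - 5): now ∫(3/(t - 5)) dt + ∫(-2/(t - 3)) dt.
Step 2. Evaluate the standard form [assuming t > 3]: now -2*log(t - 3) + ∫(3/(t - 5)) dt.
Step 3. Evaluate the standard form [assuming t > 5]: now 3*log(t - 5) - 2*log(t - 3).
Answer: 3*log(t - 5) - 2*log(t - 3).


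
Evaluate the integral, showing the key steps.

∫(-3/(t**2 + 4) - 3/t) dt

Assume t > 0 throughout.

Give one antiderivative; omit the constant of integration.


Step 1. Rewrite: now ∫(-3/t) dt + ∫(-3/(t**2 + 4)) dt.
Step 2. Evaluate the standard form [assuming t > 0]: now -3*log(t) + ∫(-3/(t**2 + 4)) dt.
Step 3. Evaluate the standard form: now -3*log(t) - 3*atan(t/2)/2.
Answer: -3*log(t) - 3*atan(t/2)/2.


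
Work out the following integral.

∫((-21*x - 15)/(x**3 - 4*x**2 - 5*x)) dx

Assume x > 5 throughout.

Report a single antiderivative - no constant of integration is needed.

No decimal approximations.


Answer: 3*log(x) - 4*log(x - 5) + log(x + 1).


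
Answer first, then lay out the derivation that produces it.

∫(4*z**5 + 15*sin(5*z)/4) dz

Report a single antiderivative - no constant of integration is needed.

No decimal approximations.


The answer is 2*z**6/3 - 3*cos(5*z)/4.
Step 1. Rewrite: now ∫(4*z**5) dz + ∫(15*sin(5*z)/4) dz.
Step 2. Evaluate the standard form: now 2*z**6/3 + ∫(15*sin(5*z)/4) dz.
Step 3. Evaluate the standard form: now 2*z**6/3 - 3*cos(5*z)/4.
Answer: 2*z**6/3 - 3*cos(5*z)/4.


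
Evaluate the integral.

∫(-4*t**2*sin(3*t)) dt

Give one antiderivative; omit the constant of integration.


Answer: 4*t**2*cos(3*t)/3 - 8*t*sin(3*t)/9 - 8*cos(3*t)/27.


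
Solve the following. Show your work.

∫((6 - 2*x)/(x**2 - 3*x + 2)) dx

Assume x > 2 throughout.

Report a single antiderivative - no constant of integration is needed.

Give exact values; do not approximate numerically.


Step 1. Decompose ∫((6 - 2*x)/(x**2 - 3*x + 2)) dx by partial fractions, (6 - 2*x)/(x**2 - 3*x + 2) = -4/(x - 1) + 2/(x - 2): now ∫(2/(x - 2)) dx + ∫(-4/(x - 1)) dx.
Step 2. Evaluate the standard form [assuming x > 1]: now -4*log(x - 1) + ∫(2/(x - 2)) dx.
Step 3. Evaluate the standard form [assuming x > 2]: now 2*log(x - 2) - 4*log(x - 1).
Answer: 2*log(x - 2) - 4*log(x - 1).


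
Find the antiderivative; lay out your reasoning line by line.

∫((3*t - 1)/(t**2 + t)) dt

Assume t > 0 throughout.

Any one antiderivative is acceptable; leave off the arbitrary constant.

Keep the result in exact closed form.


Step 1. Decompose ∫((3*t - 1)/(t**2 + t)) dt by partial fractions, (3*t - 1)/(t**2 + t) = 4/(t + 1) - 1/t: now ∫(-1/t) dt + ∫(4/(t + 1)) dt.
Step 2. Evaluate the standard form [assuming t > 0]: now -log(t) + ∫(4/(t + 1)) dt.
Step 3. Evaluate the standard form [assuming t > -1]: now -log(t) + 4*log(t + 1).
Answer: -log(t) + 4*log(t + 1).


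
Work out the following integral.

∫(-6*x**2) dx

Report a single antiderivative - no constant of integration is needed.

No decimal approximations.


Answer: -2*x**3.


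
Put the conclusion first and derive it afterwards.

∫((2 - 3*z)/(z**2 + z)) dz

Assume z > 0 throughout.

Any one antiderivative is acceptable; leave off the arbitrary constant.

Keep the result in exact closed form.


The answer is 2*log(z) - 5*log(z + 1).
Step 1. Decompose ∫((2 - 3*z)/(z**2 + z)) dz by partial fractions, (2 - 3*z)/(z**2 + z) = -5/(z + 1) + 2/z: now ∫(2/z) dz + ∫(-5/(z + 1)) dz.
Step 2. Evaluate the standard form [assuming z > 0]: now 2*log(z) + ∫(-5/(z + 1)) dz.
Step 3. Evaluate the standard form [assuming z > -1]: now 2*log(z) - 5*log(z + 1).
Answer: 2*log(z) - 5*log(z + 1).


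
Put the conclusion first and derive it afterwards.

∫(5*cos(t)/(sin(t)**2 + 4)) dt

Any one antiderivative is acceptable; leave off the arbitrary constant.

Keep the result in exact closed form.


The answer is 5*atan(sin(t)/2)/2.
Step 1. Substitute u = sin(t), turning ∫(5*cos(t)/(sin(t)**2 + 4)) dt into ∫(5/(u**2 + 4)) du: now ∫(5/(u**2 + 4)) du.
Step 2. Evaluate the standard form: now 5*atan(u/2)/2.
Step 3. Substitute back u = sin(t): now 5*atan(sin(t)/2)/2.
Answer: 5*atan(sin(t)/2)/2.


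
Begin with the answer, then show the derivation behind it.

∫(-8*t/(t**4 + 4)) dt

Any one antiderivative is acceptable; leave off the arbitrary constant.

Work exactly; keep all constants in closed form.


The answer is -2*atan(t**2/2).
Step 1. Substitute u = t**2, turning ∫(-8*t/(t**4 + 4)) dt into ∫(-4/(u**2 + 4)) du: now ∫(-4/(u**2 + 4)) du.
Step 2. Evaluate the standard form: now -2*atan(u/2).
Step 3. Substitute back u = t**2: now -2*atan(t**2/2).
Answer: -2*atan(t**2/2).


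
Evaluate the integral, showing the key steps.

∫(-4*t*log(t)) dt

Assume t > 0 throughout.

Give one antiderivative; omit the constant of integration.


Step 1. Integrate ∫(-4*t*log(t)) dt by parts with u = log(t), dv = (-4*t) dt, so v = -2*t**2 [assuming t > 0]: now -2*t**2*log(t) + ∫(2*t) dt.
Step 2. Evaluate the standard form: now -2*t**2*log(t) + t**2.
Answer: -2*t**2*log(t) + t**2.


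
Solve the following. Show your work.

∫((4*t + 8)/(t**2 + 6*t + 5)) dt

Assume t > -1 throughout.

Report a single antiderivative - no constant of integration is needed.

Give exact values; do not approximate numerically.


Step 1. Decompose ∫((4*t + 8)/(t**2 + 6*t + 5)) dt by partial fractions, (4*t + 8)/(t**2 + 6*t + 5) = 3/(t + 5) + 1/(t + 1): now ∫(1/(t + 1)) dt + ∫(3/(t + 5)) dt.
Step 2. Evaluate the standard form [assuming t > -1]: now log(t + 1) + ∫(3/(t + 5)) dt.
Step 3. Evaluate the standard form [assuming t > -5]: now log(t + 1) + 3*log(t + 5).
Answer: log(t + 1) + 3*log(t + 5).


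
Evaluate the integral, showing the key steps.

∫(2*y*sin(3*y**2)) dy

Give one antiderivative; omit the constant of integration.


Step 1. Substitute u = y**2, turning ∫(2*y*sin(3*y**2)) dy into ∫(sin(3*u)) du: now ∫(sin(3*u)) du.
Step 2. Evaluate the standard form: now -cos(3*u)/3.
Step 3. Substitute back u = y**2: now -cos(3*y**2)/3.
Answer: -cos(3*y**2)/3.


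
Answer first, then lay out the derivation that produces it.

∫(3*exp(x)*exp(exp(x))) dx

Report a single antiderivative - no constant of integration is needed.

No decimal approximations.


The answer is 3*exp(exp(x)).
Step 1. Substitute u = exp(x), turning ∫(3*exp(x)*exp(exp(x))) dx into ∫(3*exp(u)) du: now ∫(3*exp(u)) du.
Step 2. Evaluate the standard form: now 3*exp(u).
Step 3. Substitute back u = exp(x): now 3*exp(exp(x)).
Answer: 3*exp(exp(x)).


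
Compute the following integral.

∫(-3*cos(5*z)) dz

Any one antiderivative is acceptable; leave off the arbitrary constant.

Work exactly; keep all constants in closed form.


Answer: -3*sin(5*z)/5.


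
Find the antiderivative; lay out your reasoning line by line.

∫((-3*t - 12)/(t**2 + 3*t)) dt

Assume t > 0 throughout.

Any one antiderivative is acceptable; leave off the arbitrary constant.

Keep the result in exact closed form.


Step 1. Decompose ∫((-3*t - 12)/(t**2 + 3*t)) dt by partial fractions, (-3*t - 12)/(t**2 + 3*t) = 1/(t + 3) - 4/t: now ∫(-4/t) dt + ∫(1/(t + 3)) dt.
Step 2. Evaluate the standard form [assuming t > 0]: now -4*log(t) + ∫(1/(t + 3)) dt.
Step 3. Evaluate the standard form [assuming t > -3]: now -4*log(t) + log(t + 3).
Answer: -4*log(t) + log(t + 3).


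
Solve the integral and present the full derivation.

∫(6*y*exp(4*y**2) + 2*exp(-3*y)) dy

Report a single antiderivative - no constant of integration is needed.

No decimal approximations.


Step 1. Rewrite: now ∫(6*y*exp(4*y**2)) dy + ∫(2*exp(-3*y)) dy.
Step 2. Substitute u = y**2, turning ∫(6*y*exp(4*y**2)) dy into ∫(3*exp(4*u)) du: now ∫(3*exp(4*u)) du + ∫(2*exp(-3*y)) dy.
Step 3. Evaluate the standard form: now 3*exp(4*u)/4 + ∫(2*exp(-3*y)) dy.
Step 4. Substitute back u = y**2: now 3*exp(4*y**2)/4 + ∫(2*exp(-3*y)) dy.
Step 5. Evaluate the standard form: now 3*exp(4*y**2)/4 - 2*exp(-3*y)/3.
Answer: 3*exp(4*y**2)/4 - 2*exp(-3*y)/3.


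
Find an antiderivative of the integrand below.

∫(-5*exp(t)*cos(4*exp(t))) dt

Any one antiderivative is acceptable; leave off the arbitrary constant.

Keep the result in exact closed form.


Answer: -5*sin(4*exp(t))/4.


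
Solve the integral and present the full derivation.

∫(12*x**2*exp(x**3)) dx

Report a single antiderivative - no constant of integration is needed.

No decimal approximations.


Step 1. Substitute u = x**3, turning ∫(12*x**2*exp(x**3)) dx into ∫(4*exp(u)) du: now ∫(4*exp(u)) du.
Step 2. Evaluate the standard form: now 4*exp(u).
Step 3. Substitute back u = x**3: now 4*exp(x**3).
Answer: 4*exp(x**3).


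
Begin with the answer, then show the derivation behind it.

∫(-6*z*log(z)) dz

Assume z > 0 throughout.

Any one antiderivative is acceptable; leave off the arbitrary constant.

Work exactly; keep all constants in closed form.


The answer is -3*z**2*log(z) + 3*z**2/2.
Step 1. Integrate ∫(-6*z*log(z)) dz by parts with u = log(z), dv = (-6*z) dz, so v = -3*z**2 [assuming z > 0]: now -3*z**2*log(z) + ∫(3*z) dz.
Step 2. Evaluate the standard form: now -3*z**2*log(z) + 3*z**2/2.
Answer: -3*z**2*log(z) + 3*z**2/2.


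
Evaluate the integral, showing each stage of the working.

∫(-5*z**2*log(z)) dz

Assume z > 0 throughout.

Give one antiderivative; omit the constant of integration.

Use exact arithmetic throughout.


Step 1. Integrate ∫(-5*z**2*log(z)) dz by parts with u = log(z), dv = (-5*z**2) dz, so v = -5*z**3/3 [assuming z > 0]: now -5*z**3*log(z)/3 + ∫(5*z**2/3) dz.
Step 2. Evaluate the standard form: now -5*z**3*log(z)/3 + 5*z**3/9.
Answer: -5*z**3*log(z)/3 + 5*z**3/9.


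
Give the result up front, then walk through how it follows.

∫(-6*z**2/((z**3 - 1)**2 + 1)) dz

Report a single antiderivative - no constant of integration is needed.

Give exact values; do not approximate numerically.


The answer is -2*atan(z**3 - 1).
Step 1. Substitute u = z**3 - 1, turning ∫(-6*z**2/((z**3 - 1)**2 + 1)) dz into ∫(-2/(u**2 + 1)) du: now ∫(-2/(u**2 + 1)) du.
Step 2. Evaluate the standard form: now -2*atan(u).
Step 3. Substitute back u = z**3 - 1: now -2*atan(z**3 - 1).
Answer: -2*atan(z**3 - 1).


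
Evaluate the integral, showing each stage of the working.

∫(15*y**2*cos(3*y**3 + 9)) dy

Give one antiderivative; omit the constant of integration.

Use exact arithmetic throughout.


Step 1. Substitute u = y**3 + 3, turning ∫(15*y**2*cos(3*y**3 + 9)) dy into ∫(5*cos(3*u)) du: now ∫(5*cos(3*u)) du.
Step 2. Evaluate the standard form: now 5*sin(3*u)/3.
Step 3. Substitute back u = y**3 + 3: now 5*sin(3*y**3 + 9)/3.
Answer: 5*sin(3*y**3 + 9)/3.


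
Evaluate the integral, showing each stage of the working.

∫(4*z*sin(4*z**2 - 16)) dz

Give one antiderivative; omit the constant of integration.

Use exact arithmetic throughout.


Step 1. Substitute u = z**2 - 4, turning ∫(4*z*sin(4*z**2 - 16)) dz into ∫(2*sin(4*u)) du: now ∫(2*sin(4*u)) du.
Step 2. Evaluate the standard form: now -cos(4*u)/2.
Step 3. Substitute back u = z**2 - 4: now -cos(4*z**2 - 16)/2.
Answer: -cos(4*z**2 - 16)/2.


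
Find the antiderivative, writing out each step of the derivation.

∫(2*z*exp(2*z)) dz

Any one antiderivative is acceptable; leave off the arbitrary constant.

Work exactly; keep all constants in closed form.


Step 1. Integrate ∫(2*z*exp(2*z)) dz by parts with u = z, dv = (2*exp(2*z)) dz, so v = exp(2*z): now z*exp(2*z) + ∫(-exp(2*z)) dz.
Step 2. Evaluate the standard form: now z*exp(2*z) - exp(2*z)/2.
Answer: z*exp(2*z) - exp(2*z)/2.


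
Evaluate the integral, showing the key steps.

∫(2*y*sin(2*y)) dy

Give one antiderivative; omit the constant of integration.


Step 1. Integrate ∫(2*y*sin(2*y)) dy by parts with u = y, dv = (2*sin(2*y)) dy, so v = -cos(2*y): now -y*cos(2*y) + ∫(cos(2*y)) dy.
Step 2. Evaluate the standard form: now -y*cos(2*y) + sin(2*y)/2.
Answer: -y*cos(2*y) + sin(2*y)/2.


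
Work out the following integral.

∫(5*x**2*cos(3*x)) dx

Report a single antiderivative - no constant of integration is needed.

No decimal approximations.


Answer: 5*x**2*sin(3*x)/3 + 10*x*cos(3*x)/9 - 10*sin(3*x)/27.


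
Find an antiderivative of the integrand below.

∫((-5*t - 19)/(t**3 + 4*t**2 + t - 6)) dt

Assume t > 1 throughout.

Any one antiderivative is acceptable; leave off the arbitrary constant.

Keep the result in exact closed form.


Answer: -2*log(t - 1) + 3*log(t + 2) - log(t + 3).


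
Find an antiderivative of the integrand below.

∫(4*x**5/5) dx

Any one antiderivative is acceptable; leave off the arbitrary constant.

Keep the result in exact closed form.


Answer: 2*x**6/15.


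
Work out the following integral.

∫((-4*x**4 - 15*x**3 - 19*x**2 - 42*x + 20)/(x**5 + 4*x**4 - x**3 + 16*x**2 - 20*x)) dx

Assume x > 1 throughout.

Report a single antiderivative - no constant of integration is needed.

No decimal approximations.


Answer: -log(x) - 2*log(x - 1) - log(x + 5) - atan(x/2).


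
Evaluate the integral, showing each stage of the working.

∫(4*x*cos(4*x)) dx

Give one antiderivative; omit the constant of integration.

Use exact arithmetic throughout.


Step 1. Integrate ∫(4*x*cos(4*x)) dx by parts with u = x, dv = (4*cos(4*x)) dx, so v = sin(4*x): now x*sin(4*x) + ∫(-sin(4*x)) dx.
Step 2. Evaluate the standard form: now x*sin(4*x) + cos(4*x)/4.
Answer: x*sin(4*x) + cos(4*x)/4.


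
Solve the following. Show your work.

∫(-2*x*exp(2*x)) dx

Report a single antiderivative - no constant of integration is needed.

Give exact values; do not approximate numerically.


Step 1. Integrate ∫(-2*x*exp(2*x)) dx by parts with u = x, dv = (-2*exp(2*x)) dx, so v = -exp(2*x): now -x*exp(2*x) + ∫(exp(2*x)) dx.
Step 2. Evaluate the standard form: now -x*exp(2*x) + exp(2*x)/2.
Answer: -x*exp(2*x) + exp(2*x)/2.


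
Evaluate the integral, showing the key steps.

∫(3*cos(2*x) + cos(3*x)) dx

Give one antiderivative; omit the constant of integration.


Step 1. Rewrite: now ∫(3*cos(2*x)) dx + ∫(cos(3*x)) dx.
Step 2. Evaluate the standard form: now 3*sin(2*x)/2 + ∫(cos(3*x)) dx.
Step 3. Evaluate the standard form: now 3*sin(2*x)/2 + sin(3*x)/3.
Answer: 3*sin(2*x)/2 + sin(3*x)/3.


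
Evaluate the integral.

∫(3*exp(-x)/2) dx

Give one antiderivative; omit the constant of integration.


Answer: -3*exp(-x)/2.


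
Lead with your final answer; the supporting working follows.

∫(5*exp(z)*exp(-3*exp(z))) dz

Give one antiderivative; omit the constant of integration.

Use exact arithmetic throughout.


The answer is -5*exp(-3*exp(z))/3.
Step 1. Substitute u = exp(z), turning ∫(5*exp(z)*exp(-3*exp(z))) dz into ∫(5*exp(-3*u)) du: now ∫(5*exp(-3*u)) du.
Step 2. Evaluate the standard form: now -5*exp(-3*u)/3.
Step 3. Substitute back u = exp(z): now -5*exp(-3*exp(z))/3.
Answer: -5*exp(-3*exp(z))/3.


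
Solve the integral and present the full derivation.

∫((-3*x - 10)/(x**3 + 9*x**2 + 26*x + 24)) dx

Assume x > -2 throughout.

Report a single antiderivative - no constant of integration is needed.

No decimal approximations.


Step 1. Decompose ∫((-3*x - 10)/(x**3 + 9*x**2 + 26*x + 24)) dx by partial fractions, (-3*x - 10)/(x**3 + 9*x**2 + 26*x + 24) = 1/(x + 4) + 1/(x + 3) - 2/(x + 2): now ∫(-2/(x + 2)) dx + ∫(1/(x + 3)) dx + ∫(1/(x + 4)) dx.
Step 2. Evaluate the standard form [assuming x > -4]: now log(x + 4) + ∫(-2/(x + 2)) dx + ∫(1/(x + 3)) dx.
Step 3. Evaluate the standard form [assuming x > -3]: now log(x + 3) + log(x + 4) + ∫(-2/(x + 2)) dx.
Step 4. Evaluate the standard form [assuming x > -2]: now -2*log(x + 2) + log(x + 3) + log(x + 4).
Answer: -2*log(x + 2) + log(x + 3) + log(x + 4).


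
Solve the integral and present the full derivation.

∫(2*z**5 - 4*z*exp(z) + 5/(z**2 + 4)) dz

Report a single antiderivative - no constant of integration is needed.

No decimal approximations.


Step 1. Rewrite: now ∫(2*z**5) dz + ∫(-4*z*exp(z)) dz + ∫(5/(z**2 + 4)) dz.
Step 2. Integrate ∫(-4*z*exp(z)) dz by parts with u = z, dv = (-4*exp(z)) dz, so v = -4*exp(z): now -4*z*exp(z) + ∫(2*z**5) dz + ∫(5/(z**2 + 4)) dz + ∫(4*exp(z)) dz.
Step 3. Evaluate the standard form: now -4*z*exp(z) + 4*exp(z) + ∫(2*z**5) dz + ∫(5/(z**2 + 4)) dz.
Step 4. Evaluate the standard form: now -4*z*exp(z) + 4*exp(z) + 5*atan(z/2)/2 + ∫(2*z**5) dz.
Step 5. Evaluate the standard form: now z**6/3 - 4*z*exp(z) + 4*exp(z) + 5*atan(z/2)/2.
Answer: z**6/3 - 4*z*exp(z) + 4*exp(z) + 5*atan(z/2)/2.


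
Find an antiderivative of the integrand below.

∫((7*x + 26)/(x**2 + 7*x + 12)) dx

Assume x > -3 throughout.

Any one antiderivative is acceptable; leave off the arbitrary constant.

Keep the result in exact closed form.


Answer: 5*log(x + 3) + 2*log(x + 4).


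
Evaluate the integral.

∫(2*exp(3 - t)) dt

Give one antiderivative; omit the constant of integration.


Answer: -2*exp(3 - t).


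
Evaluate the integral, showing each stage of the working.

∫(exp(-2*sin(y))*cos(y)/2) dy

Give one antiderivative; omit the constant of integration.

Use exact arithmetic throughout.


Step 1. Substitute u = sin(y), turning ∫(exp(-2*sin(y))*cos(y)/2) dy into ∫(exp(-2*u)/2) du: now ∫(exp(-2*u)/2) du.
Step 2. Evaluate the standard form: now -exp(-2*u)/4.
Step 3. Substitute back u = sin(y): now -exp(-2*sin(y))/4.
Answer: -exp(-2*sin(y))/4.


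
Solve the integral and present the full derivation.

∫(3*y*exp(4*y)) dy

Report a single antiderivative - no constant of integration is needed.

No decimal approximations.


Step 1. Integrate ∫(3*y*exp(4*y)) dy by parts with u = y, dv = (3*exp(4*y)) dy, so v = 3*exp(4*y)/4: now 3*y*exp(4*y)/4 + ∫(-3*exp(4*y)/4) dy.
Step 2. Evaluate the standard form: now 3*y*exp(4*y)/4 - 3*exp(4*y)/16.
Answer: 3*y*exp(4*y)/4 - 3*exp(4*y)/16.


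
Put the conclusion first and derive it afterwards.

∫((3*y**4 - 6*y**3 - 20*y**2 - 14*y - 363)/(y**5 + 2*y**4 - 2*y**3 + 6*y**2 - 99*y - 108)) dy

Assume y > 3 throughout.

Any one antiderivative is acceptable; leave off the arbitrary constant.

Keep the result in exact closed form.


The answer is -log(y - 3) + 3*log(y + 1) + log(y + 4) - 2*atan(y/3)/3.
Step 1. Decompose ∫((3*y**4 - 6*y**3 - 20*y**2 - 14*y - 363)/(y**5 + 2*y**4 - 2*y**3 + 6*y**2 - 99*y - 108)) dy by partial fractions, (3*y**4 - 6*y**3 - 20*y**2 - 14*y - 363)/(y**5 + 2*y**4 - 2*y**3 + 6*y**2 - 99*y - 108) = -2/(y**2 + 9) + 1/(y + 4) + 3/(y + 1) - 1/(y - 3): now ∫(-1/(y - 3)) dy + ∫(3/(y + 1)) dy + ∫(1/(y + 4)) dy + ∫(-2/(y**2 + 9)) dy.
Step 2. Evaluate the standard form [assuming y > 3]: now -log(y - 3) + ∫(3/(y + 1)) dy + ∫(1/(y + 4)) dy + ∫(-2/(y**2 + 9)) dy.
Step 3. Evaluate the standard form [assuming y > -1]: now -log(y - 3) + 3*log(y + 1) + ∫(1/(y + 4)) dy + ∫(-2/(y**2 + 9)) dy.
Step 4. Evaluate the standard form [assuming y > -4]: now -log(y - 3) + 3*log(y + 1) + log(y + 4) + ∫(-2/(y**2 + 9)) dy.
Step 5. Evaluate the standard form: now -log(y - 3) + 3*log(y + 1) + log(y + 4) - 2*atan(y/3)/3.
Answer: -log(y - 3) + 3*log(y + 1) + log(y + 4) - 2*atan(y/3)/3.


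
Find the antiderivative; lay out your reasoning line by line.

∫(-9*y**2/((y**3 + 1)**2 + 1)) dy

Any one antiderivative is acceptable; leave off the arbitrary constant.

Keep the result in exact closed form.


Step 1. Substitute u = y**3 + 1, turning ∫(-9*y**2/((y**3 + 1)**2 + 1)) dy into ∫(-3/(u**2 + 1)) du: now ∫(-3/(u**2 + 1)) du.
Step 2. Evaluate the standard form: now -3*atan(u).
Step 3. Substitute back u = y**3 + 1: now -3*atan(y**3 + 1).
Answer: -3*atan(y**3 + 1).


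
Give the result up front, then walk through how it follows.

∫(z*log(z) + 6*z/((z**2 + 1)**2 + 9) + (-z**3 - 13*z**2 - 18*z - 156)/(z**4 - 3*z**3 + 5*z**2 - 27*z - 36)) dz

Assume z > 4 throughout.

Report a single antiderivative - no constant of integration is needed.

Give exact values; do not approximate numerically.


The answer is z**2*log(z)/2 - z**2/4 - 4*log(z - 4) + 3*log(z + 1) + atan(z/3) + atan(z**2/3 + 1/3).
Step 1. Rewrite: now ∫(6*z/((z**2 + 1)**2 + 9)) dz + ∫(z*log(z)) dz + ∫((-z**3 - 13*z**2 - 18*z - 156)/(z**4 - 3*z**3 + 5*z**2 - 27*z - 36)) dz.
Step 2. Substitute u = z**2 + 1, turning ∫(6*z/((z**2 + 1)**2 + 9)) dz into ∫(3/(u**2 + 9)) du: now ∫(z*log(z)) dz + ∫((-z**3 - 13*z**2 - 18*z - 156)/(z**4 - 3*z**3 + 5*z**2 - 27*z - 36)) dz + ∫(3/(u**2 + 9)) du.
Step 3. Evaluate the standard form: now atan(u/3) + ∫(z*log(z)) dz + ∫((-z**3 - 13*z**2 - 18*z - 156)/(z**4 - 3*z**3 + 5*z**2 - 27*z - 36)) dz.
Step 4. Substitute back u = z**2 + 1: now atan(z**2/3 + 1/3) + ∫(z*log(z)) dz + ∫((-z**3 - 13*z**2 - 18*z - 156)/(z**4 - 3*z**3 + 5*z**2 - 27*z - 36)) dz.
Step 5. Decompose ∫((-z**3 - 13*z**2 - 18*z - 156)/(z**4 - 3*z**3 + 5*z**2 - 27*z - 36)) dz by partial fractions, (-z**3 - 13*z**2 - 18*z - 156)/(z**4 - 3*z**3 + 5*z**2 - 27*z - 36) = 3/(z**2 + 9) + 3/(z + 1) - 4/(z - 4): now atan(z**2/3 + 1/3) + ∫(z*log(z)) dz + ∫(-4/(z - 4)) dz + ∫(3/(z + 1)) dz + ∫(3/(z**2 + 9)) dz.
Step 6. Evaluate the standard form [assuming z > -1]: now 3*log(z + 1) + atan(z**2/3 + 1/3) + ∫(z*log(z)) dz + ∫(-4/(z - 4)) dz + ∫(3/(z**2 + 9)) dz.
Step 7. Evaluate the standard form [assuming z > 4]: now -4*log(z - 4) + 3*log(z + 1) + atan(z**2/3 + 1/3) + ∫(z*log(z)) dz + ∫(3/(z**2 + 9)) dz.
Step 8. Evaluate the standard form: now -4*log(z - 4) + 3*log(z + 1) + atan(z/3) + atan(z**2/3 + 1/3) + ∫(z*log(z)) dz.
Step 9. Integrate ∫(z*log(z)) dz by parts with u = log(z), dv = (z) dz, so v = z**2/2 [assuming z > 0]: now z**2*log(z)/2 - 4*log(z - 4) + 3*log(z + 1) + atan(z/3) + atan(z**2/3 + 1/3) + ∫(-z/2) dz.
Step 10. Evaluate the standard form: now z**2*log(z)/2 - z**2/4 - 4*log(z - 4) + 3*log(z + 1) + atan(z/3) + atan(z**2/3 + 1/3).
Answer: z**2*log(z)/2 - z**2/4 - 4*log(z - 4) + 3*log(z + 1) + atan(z/3) + atan(z**2/3 + 1/3).


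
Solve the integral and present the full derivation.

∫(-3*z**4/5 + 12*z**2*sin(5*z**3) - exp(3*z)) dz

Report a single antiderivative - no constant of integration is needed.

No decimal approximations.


Step 1. Rewrite: now ∫(-3*z**4/5) dz + ∫(12*z**2*sin(5*z**3)) dz + ∫(-exp(3*z)) dz.
Step 2. Evaluate the standard form: now -exp(3*z)/3 + ∫(-3*z**4/5) dz + ∫(12*z**2*sin(5*z**3)) dz.
Step 3. Substitute u = z**3, turning ∫(12*z**2*sin(5*z**3)) dz into ∫(4*sin(5*u)) du: now -exp(3*z)/3 + ∫(-3*z**4/5) dz + ∫(4*sin(5*u)) du.
Step 4. Evaluate the standard form: now -exp(3*z)/3 - 4*cos(5*u)/5 + ∫(-3*z**4/5) dz.
Step 5. Substitute back u = z**3: now -exp(3*z)/3 - 4*cos(5*z**3)/5 + ∫(-3*z**4/5) dz.
Step 6. Evaluate the standard form: now -3*z**5/25 - exp(3*z)/3 - 4*cos(5*z**3)/5.
Answer: -3*z**5/25 - exp(3*z)/3 - 4*cos(5*z**3)/5.


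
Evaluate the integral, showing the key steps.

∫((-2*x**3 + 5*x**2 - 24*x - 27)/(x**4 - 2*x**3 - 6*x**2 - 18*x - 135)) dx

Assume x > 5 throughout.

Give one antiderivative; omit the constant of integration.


Step 1. Decompose ∫((-2*x**3 + 5*x**2 - 24*x - 27)/(x**4 - 2*x**3 - 6*x**2 - 18*x - 135)) dx by partial fractions, (-2*x**3 + 5*x**2 - 24*x - 27)/(x**4 - 2*x**3 - 6*x**2 - 18*x - 135) = 3/(x**2 + 9) - 1/(x + 3) - 1/(x - 5): now ∫(-1/(x - 5)) dx + ∫(-1/(x + 3)) dx + ∫(3/(x**2 + 9)) dx.
Step 2. Evaluate the standard form [assuming x > -3]: now -log(x + 3) + ∫(-1/(x - 5)) dx + ∫(3/(x**2 + 9)) dx.
Step 3. Evaluate the standard form [assuming x > 5]: now -log(x - 5) - log(x + 3) + ∫(3/(x**2 + 9)) dx.
Step 4. Evaluate the standard form: now -log(x - 5) - log(x + 3) + atan(x/3).
Answer: -log(x - 5) - log(x + 3) + atan(x/3).


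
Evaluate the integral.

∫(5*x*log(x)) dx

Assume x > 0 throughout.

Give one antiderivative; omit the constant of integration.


Answer: 5*x**2*log(x)/2 - 5*x**2/4.


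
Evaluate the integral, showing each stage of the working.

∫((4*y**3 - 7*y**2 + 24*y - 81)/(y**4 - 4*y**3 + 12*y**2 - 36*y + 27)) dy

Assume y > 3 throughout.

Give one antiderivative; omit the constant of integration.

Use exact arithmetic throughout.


Step 1. Decompose ∫((4*y**3 - 7*y**2 + 24*y - 81)/(y**4 - 4*y**3 + 12*y**2 - 36*y + 27)) dy by partial fractions, (4*y**3 - 7*y**2 + 24*y - 81)/(y**4 - 4*y**3 + 12*y**2 - 36*y + 27) = 3/(y**2 + 9) + 3/(y - 1) + 1/(y - 3): now ∫(1/(y - 3)) dy + ∫(3/(y - 1)) dy + ∫(3/(y**2 + 9)) dy.
Step 2. Evaluate the standard form [assuming y > 3]: now log(y - 3) + ∫(3/(y - 1)) dy + ∫(3/(y**2 + 9)) dy.
Step 3. Evaluate the standard form [assuming y > 1]: now log(y - 3) + 3*log(y - 1) + ∫(3/(y**2 + 9)) dy.
Step 4. Evaluate the standard form: now log(y - 3) + 3*log(y - 1) + atan(y/3).
Answer: log(y - 3) + 3*log(y - 1) + atan(y/3).


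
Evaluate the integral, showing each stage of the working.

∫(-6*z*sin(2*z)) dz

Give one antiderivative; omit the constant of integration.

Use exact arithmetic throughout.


Step 1. Integrate ∫(-6*z*sin(2*z)) dz by parts with u = z, dv = (-6*sin(2*z)) dz, so v = 3*cos(2*z): now 3*z*cos(2*z) + ∫(-3*cos(2*z)) dz.
Step 2. Evaluate the standard form: now 3*z*cos(2*z) - 3*sin(2*z)/2.
Answer: 3*z*cos(2*z) - 3*sin(2*z)/2.


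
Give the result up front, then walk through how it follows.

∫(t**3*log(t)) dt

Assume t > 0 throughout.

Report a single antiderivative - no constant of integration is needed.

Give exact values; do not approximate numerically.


The answer is t**4*log(t)/4 - t**4/16.
Step 1. Integrate ∫(t**3*log(t)) dt by parts with u = log(t), dv = (t**3) dt, so v = t**4/4 [assuming t > 0]: now t**4*log(t)/4 + ∫(-t**3/4) dt.
Step 2. Evaluate the standard form: now t**4*log(t)/4 - t**4/16.
Answer: t**4*log(t)/4 - t**4/16.


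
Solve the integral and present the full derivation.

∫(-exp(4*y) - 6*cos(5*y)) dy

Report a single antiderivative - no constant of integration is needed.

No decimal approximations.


Step 1. Rewrite: now ∫(-exp(4*y)) dy + ∫(-6*cos(5*y)) dy.
Step 2. Evaluate the standard form: now -exp(4*y)/4 + ∫(-6*cos(5*y)) dy.
Step 3. Evaluate the standard form: now -exp(4*y)/4 - 6*sin(5*y)/5.
Answer: -exp(4*y)/4 - 6*sin(5*y)/5.


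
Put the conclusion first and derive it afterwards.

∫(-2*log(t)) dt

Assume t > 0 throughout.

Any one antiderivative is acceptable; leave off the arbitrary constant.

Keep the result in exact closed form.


The answer is -2*t*log(t) + 2*t.
Step 1. Integrate ∫(-2*log(t)) dt by parts with u = log(t), dv = (-2) dt, so v = -2*t [assuming t > 0]: now -2*t*log(t) + ∫(2) dt.
Step 2. Evaluate the standard form: now -2*t*log(t) + 2*t.
Answer: -2*t*log(t) + 2*t.


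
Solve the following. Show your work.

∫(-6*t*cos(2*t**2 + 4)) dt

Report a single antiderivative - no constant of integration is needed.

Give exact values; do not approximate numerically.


Step 1. Substitute u = t**2 + 2, turning ∫(-6*t*cos(2*t**2 + 4)) dt into ∫(-3*cos(2*u)) du: now ∫(-3*cos(2*u)) du.
Step 2. Evaluate the standard form: now -3*sin(2*u)/2.
Step 3. Substitute back u = t**2 + 2: now -3*sin(2*t**2 + 4)/2.
Answer: -3*sin(2*t**2 + 4)/2.


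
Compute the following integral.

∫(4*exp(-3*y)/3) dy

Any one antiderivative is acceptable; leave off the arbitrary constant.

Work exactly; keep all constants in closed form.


Answer: -4*exp(-3*y)/9.


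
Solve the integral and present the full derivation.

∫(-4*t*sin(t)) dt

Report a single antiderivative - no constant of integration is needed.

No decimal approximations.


Step 1. Integrate ∫(-4*t*sin(t)) dt by parts with u = t, dv = (-4*sin(t)) dt, so v = 4*cos(t): now 4*t*cos(t) + ∫(-4*cos(t)) dt.
Step 2. Evaluate the standard form: now 4*t*cos(t) - 4*sin(t).
Answer: 4*t*cos(t) - 4*sin(t).


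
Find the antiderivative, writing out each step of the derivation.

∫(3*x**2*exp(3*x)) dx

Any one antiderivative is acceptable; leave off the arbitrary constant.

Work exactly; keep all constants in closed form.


Step 1. Integrate ∫(3*x**2*exp(3*x)) dx by parts with u = x**2, dv = (3*exp(3*x)) dx, so v = exp(3*x): now x**2*exp(3*x) + ∫(-2*x*exp(3*x)) dx.
Step 2. Integrate ∫(-2*x*exp(3*x)) dx by parts with u = x, dv = (-2*exp(3*x)) dx, so v = -2*exp(3*x)/3: now x**2*exp(3*x) - 2*x*exp(3*x)/3 + ∫(2*exp(3*x)/3) dx.
Step 3. Evaluate the standard form: now x**2*exp(3*x) - 2*x*exp(3*x)/3 + 2*exp(3*x)/9.
Answer: x**2*exp(3*x) - 2*x*exp(3*x)/3 + 2*exp(3*x)/9.


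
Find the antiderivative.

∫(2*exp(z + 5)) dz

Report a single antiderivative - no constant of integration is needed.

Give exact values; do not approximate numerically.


Answer: 2*exp(z + 5).


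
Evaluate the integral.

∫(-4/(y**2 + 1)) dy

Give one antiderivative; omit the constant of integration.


Answer: -4*atan(y).


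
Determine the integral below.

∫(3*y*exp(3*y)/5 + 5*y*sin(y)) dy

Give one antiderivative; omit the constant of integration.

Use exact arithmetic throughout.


Answer: y*exp(3*y)/5 - 5*y*cos(y) - exp(3*y)/15 + 5*sin(y).


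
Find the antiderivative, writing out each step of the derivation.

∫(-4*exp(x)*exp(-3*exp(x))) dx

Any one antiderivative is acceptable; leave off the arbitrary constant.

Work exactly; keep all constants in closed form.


Step 1. Substitute u = exp(x), turning ∫(-4*exp(x)*exp(-3*exp(x))) dx into ∫(-4*exp(-3*u)) du: now ∫(-4*exp(-3*u)) du.
Step 2. Evaluate the standard form: now 4*exp(-3*u)/3.
Step 3. Substitute back u = exp(x): now 4*exp(-3*exp(x))/3.
Answer: 4*exp(-3*exp(x))/3.


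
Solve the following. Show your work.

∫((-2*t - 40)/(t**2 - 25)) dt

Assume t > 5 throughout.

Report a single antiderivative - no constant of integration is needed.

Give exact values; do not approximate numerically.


Step 1. Decompose ∫((-2*t - 40)/(t**2 - 25)) dt by partial fractions, (-2*t - 40)/(t**2 - 25) = 3/(t + 5) - 5/(t - 5): now ∫(-5/(t - 5)) dt + ∫(3/(t + 5)) dt.
Step 2. Evaluate the standard form [assuming t > 5]: now -5*log(t - 5) + ∫(3/(t + 5)) dt.
Step 3. Evaluate the standard form [assuming t > -5]: now -5*log(t - 5) + 3*log(t + 5).
Answer: -5*log(t - 5) + 3*log(t + 5).


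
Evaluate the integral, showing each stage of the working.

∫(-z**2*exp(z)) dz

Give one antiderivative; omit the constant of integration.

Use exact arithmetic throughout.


Step 1. Integrate ∫(-z**2*exp(z)) dz by parts with u = z**2, dv = (-exp(z)) dz, so v = -exp(z): now -z**2*exp(z) + ∫(2*z*exp(z)) dz.
Step 2. Integrate ∫(2*z*exp(z)) dz by parts with u = z, dv = (2*exp(z)) dz, so v = 2*exp(z): now -z**2*exp(z) + 2*z*exp(z) + ∫(-2*exp(z)) dz.
Step 3. Evaluate the standard form: now -z**2*exp(z) + 2*z*exp(z) - 2*exp(z).
Answer: -z**2*exp(z) + 2*z*exp(z) - 2*exp(z).


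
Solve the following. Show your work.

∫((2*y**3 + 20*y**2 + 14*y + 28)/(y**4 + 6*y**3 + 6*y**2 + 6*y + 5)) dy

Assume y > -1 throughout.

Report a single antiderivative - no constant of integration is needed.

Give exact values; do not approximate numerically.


Step 1. Decompose ∫((2*y**3 + 20*y**2 + 14*y + 28)/(y**4 + 6*y**3 + 6*y**2 + 6*y + 5)) dy by partial fractions, (2*y**3 + 20*y**2 + 14*y + 28)/(y**4 + 6*y**3 + 6*y**2 + 6*y + 5) = 2/(y**2 + 1) - 2/(y + 5) + 4/(y + 1): now ∫(4/(y + 1)) dy + ∫(-2/(y + 5)) dy + ∫(2/(y**2 + 1)) dy.
Step 2. Evaluate the standard form [assuming y > -1]: now 4*log(y + 1) + ∫(-2/(y + 5)) dy + ∫(2/(y**2 + 1)) dy.
Step 3. Evaluate the standard form [assuming y > -5]: now 4*log(y + 1) - 2*log(y + 5) + ∫(2/(y**2 + 1)) dy.
Step 4. Evaluate the standard form: now 4*log(y + 1) - 2*log(y + 5) + 2*atan(y).
Answer: 4*log(y + 1) - 2*log(y + 5) + 2*atan(y).


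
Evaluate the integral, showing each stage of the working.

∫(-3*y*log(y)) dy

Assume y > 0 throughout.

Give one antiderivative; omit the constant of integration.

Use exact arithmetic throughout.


Step 1. Integrate ∫(-3*y*log(y)) dy by parts with u = log(y), dv = (-3*y) dy, so v = -3*y**2/2 [assuming y > 0]: now -3*y**2*log(y)/2 + ∫(3*y/2) dy.
Step 2. Evaluate the standard form: now -3*y**2*log(y)/2 + 3*y**2/4.
Answer: -3*y**2*log(y)/2 + 3*y**2/4.


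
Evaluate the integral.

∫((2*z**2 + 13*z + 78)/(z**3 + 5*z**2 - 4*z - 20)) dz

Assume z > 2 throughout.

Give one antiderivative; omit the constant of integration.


Answer: 4*log(z - 2) - 5*log(z + 2) + 3*log(z + 5).


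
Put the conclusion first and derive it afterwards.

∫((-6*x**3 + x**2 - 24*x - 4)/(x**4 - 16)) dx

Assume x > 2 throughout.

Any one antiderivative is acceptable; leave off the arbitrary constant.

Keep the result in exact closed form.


The answer is -3*log(x - 2) - 3*log(x + 2) + atan(x/2)/2.
Step 1. Decompose ∫((-6*x**3 + x**2 - 24*x - 4)/(x**4 - 16)) dx by partial fractions, (-6*x**3 + x**2 - 24*x - 4)/(x**4 - 16) = 1/(x**2 + 4) - 3/(x + 2) - 3/(x - 2): now ∫(-3/(x - 2)) dx + ∫(-3/(x + 2)) dx + ∫(1/(x**2 + 4)) dx.
Step 2. Evaluate the standard form [assuming x > -2]: now -3*log(x + 2) + ∫(-3/(x - 2)) dx + ∫(1/(x**2 + 4)) dx.
Step 3. Evaluate the standard form [assuming x > 2]: now -3*log(x - 2) - 3*log(x + 2) + ∫(1/(x**2 + 4)) dx.
Step 4. Evaluate the standard form: now -3*log(x - 2) - 3*log(x + 2) + atan(x/2)/2.
Answer: -3*log(x - 2) - 3*log(x + 2) + atan(x/2)/2.


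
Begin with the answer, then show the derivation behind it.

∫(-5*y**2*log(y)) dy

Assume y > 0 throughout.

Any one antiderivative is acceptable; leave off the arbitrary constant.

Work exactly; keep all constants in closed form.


The answer is -5*y**3*log(y)/3 + 5*y**3/9.
Step 1. Integrate ∫(-5*y**2*log(y)) dy by parts with u = log(y), dv = (-5*y**2) dy, so v = -5*y**3/3 [assuming y > 0]: now -5*y**3*log(y)/3 + ∫(5*y**2/3) dy.
Step 2. Evaluate the standard form: now -5*y**3*log(y)/3 + 5*y**3/9.
Answer: -5*y**3*log(y)/3 + 5*y**3/9.
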